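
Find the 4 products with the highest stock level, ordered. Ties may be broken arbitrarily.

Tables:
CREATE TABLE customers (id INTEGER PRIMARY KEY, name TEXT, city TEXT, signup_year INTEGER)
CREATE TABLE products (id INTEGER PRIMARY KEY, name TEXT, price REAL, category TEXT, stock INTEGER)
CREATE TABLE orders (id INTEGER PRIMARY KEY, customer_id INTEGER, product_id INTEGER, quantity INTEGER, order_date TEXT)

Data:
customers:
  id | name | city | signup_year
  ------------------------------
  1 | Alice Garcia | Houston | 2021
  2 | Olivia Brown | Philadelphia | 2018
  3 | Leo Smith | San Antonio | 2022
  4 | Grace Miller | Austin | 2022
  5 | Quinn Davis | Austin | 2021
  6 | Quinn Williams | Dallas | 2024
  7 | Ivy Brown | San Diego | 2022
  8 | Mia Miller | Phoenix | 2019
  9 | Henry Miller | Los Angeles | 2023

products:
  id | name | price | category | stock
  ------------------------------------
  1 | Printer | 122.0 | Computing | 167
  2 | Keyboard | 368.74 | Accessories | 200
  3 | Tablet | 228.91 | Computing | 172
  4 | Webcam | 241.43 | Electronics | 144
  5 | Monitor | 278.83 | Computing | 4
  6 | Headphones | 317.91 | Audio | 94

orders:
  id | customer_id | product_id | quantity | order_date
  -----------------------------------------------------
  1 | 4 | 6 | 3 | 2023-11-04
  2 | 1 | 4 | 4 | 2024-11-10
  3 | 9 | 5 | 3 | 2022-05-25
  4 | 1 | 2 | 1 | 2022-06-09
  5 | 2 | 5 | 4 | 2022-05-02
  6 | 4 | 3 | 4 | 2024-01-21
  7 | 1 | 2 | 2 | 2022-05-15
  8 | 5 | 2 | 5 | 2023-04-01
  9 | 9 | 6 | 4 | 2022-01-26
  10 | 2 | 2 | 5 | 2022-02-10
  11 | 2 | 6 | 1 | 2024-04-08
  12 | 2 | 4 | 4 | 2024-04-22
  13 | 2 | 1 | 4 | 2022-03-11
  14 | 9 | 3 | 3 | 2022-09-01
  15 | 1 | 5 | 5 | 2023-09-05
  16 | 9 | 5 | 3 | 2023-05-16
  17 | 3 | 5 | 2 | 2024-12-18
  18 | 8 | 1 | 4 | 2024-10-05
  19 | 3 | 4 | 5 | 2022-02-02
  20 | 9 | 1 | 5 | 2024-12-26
SELECT name, stock FROM products ORDER BY stock DESC LIMIT 4

Execution result:
name | stock
Keyboard | 200
Tablet | 172
Printer | 167
Webcam | 144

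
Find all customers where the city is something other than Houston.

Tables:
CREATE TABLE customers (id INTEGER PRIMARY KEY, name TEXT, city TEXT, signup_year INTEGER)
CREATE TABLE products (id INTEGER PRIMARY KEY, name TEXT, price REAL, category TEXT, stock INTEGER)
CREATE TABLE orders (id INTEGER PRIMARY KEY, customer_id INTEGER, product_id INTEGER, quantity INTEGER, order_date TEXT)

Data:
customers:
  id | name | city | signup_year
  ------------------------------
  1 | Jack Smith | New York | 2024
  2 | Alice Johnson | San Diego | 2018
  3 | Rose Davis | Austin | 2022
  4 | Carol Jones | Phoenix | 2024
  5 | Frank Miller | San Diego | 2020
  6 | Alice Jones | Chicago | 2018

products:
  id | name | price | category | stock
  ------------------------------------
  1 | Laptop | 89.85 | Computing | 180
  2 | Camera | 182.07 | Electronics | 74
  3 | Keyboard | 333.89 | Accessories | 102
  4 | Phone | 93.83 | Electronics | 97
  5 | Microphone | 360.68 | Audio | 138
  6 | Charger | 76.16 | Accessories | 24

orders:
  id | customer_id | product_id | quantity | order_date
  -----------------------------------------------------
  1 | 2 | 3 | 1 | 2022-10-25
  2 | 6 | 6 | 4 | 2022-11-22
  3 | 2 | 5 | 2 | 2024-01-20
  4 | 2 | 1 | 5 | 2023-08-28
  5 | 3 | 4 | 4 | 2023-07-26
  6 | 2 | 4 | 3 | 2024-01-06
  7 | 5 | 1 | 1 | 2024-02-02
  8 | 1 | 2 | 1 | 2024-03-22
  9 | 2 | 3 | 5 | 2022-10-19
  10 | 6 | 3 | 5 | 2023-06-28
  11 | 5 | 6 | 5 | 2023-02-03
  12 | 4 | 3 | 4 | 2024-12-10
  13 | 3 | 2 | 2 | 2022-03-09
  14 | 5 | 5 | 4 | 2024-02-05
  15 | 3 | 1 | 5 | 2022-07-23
SELECT name, city FROM customers WHERE city <> 'Houston'

Execution result:
name | city
Jack Smith | New York
Alice Johnson | San Diego
Rose Davis | Austin
Carol Jones | Phoenix
Frank Miller | San Diego
Alice Jones | Chicago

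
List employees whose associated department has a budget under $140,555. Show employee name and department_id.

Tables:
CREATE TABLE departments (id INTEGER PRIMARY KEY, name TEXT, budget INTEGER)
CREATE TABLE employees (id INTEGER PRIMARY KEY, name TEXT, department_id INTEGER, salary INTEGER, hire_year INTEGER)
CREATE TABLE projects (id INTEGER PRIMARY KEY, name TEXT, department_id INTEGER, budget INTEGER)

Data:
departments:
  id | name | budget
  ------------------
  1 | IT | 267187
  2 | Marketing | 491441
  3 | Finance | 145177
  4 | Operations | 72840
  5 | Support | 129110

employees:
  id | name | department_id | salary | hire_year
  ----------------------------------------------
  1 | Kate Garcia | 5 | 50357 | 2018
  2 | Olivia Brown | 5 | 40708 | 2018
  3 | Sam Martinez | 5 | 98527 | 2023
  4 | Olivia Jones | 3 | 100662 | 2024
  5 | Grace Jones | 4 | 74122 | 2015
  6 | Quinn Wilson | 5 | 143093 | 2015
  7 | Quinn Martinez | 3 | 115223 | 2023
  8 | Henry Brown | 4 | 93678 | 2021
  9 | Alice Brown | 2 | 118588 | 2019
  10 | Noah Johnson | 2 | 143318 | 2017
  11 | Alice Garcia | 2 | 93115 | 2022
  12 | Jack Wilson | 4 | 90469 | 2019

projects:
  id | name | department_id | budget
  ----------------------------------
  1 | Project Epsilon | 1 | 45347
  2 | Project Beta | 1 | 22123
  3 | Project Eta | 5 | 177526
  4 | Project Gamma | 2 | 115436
SELECT name, department_id FROM employees WHERE department_id IN (SELECT id FROM departments WHERE budget < 140555)

Execution result:
name | department_id
Kate Garcia | 5
Olivia Brown | 5
Sam Martinez | 5
Grace Jones | 4
Quinn Wilson | 5
Henry Brown | 4
Jack Wilson | 4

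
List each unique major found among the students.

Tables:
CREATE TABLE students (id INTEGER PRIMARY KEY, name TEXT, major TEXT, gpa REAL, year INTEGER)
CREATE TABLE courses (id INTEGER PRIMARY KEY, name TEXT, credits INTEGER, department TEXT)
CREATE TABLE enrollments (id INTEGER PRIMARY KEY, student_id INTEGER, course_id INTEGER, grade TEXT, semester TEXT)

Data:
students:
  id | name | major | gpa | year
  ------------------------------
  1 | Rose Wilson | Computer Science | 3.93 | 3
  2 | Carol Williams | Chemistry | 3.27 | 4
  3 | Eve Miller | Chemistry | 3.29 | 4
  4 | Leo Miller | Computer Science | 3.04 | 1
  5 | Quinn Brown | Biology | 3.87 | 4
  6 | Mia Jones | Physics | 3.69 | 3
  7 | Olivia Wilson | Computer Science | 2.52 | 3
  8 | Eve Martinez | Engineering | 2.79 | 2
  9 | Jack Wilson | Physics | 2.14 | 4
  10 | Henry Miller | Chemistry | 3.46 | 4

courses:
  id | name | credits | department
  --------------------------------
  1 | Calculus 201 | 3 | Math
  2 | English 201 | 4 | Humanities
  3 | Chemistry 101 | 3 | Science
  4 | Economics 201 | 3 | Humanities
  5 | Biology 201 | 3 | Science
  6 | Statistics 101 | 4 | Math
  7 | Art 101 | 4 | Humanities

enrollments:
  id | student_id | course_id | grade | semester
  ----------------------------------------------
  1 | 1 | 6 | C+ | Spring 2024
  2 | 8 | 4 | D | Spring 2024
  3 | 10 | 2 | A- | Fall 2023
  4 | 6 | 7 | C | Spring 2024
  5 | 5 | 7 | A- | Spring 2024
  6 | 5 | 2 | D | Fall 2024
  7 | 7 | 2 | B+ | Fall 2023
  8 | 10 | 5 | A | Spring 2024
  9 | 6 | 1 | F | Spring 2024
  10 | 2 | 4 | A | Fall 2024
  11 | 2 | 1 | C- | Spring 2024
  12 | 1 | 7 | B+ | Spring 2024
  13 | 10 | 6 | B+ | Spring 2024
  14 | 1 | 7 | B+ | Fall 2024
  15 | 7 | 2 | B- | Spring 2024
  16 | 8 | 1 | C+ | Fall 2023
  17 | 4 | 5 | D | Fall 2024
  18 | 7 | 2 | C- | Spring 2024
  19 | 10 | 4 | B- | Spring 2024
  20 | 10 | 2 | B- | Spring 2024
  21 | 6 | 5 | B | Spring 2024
SELECT DISTINCT major FROM students

Execution result:
major
Computer Science
Chemistry
Biology
Physics
Engineering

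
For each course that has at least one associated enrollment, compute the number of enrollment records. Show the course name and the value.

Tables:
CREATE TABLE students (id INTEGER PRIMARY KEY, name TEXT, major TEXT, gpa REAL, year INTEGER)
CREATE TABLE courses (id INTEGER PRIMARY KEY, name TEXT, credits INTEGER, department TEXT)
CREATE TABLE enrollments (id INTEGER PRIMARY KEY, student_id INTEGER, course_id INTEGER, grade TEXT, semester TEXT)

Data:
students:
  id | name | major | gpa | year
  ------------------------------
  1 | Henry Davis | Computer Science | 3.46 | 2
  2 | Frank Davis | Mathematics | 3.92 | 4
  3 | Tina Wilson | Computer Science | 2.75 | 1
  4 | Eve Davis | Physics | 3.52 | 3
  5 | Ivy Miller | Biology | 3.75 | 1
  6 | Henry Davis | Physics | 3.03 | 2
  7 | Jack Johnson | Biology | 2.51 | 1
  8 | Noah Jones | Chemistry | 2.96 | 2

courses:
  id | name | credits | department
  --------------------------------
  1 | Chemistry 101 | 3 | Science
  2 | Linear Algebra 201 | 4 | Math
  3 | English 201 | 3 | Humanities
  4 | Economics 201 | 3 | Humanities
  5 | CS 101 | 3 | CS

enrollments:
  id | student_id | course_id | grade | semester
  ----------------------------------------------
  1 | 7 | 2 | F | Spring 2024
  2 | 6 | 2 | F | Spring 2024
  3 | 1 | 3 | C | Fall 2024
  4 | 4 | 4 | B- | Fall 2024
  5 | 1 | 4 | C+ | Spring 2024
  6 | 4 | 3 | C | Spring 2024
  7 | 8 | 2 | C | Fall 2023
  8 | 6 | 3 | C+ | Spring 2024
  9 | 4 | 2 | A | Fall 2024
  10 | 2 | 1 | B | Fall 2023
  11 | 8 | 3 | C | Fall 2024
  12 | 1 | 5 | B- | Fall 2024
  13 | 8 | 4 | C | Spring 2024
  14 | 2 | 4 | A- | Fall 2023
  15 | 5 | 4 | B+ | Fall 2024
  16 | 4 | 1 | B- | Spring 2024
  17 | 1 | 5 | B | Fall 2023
SELECT p.name, COUNT(*) AS n FROM enrollments c JOIN courses p ON c.course_id = p.id GROUP BY p.id, p.name

Execution result:
name | n
Chemistry 101 | 2
Linear Algebra 201 | 4
English 201 | 4
Economics 201 | 5
CS 101 | 2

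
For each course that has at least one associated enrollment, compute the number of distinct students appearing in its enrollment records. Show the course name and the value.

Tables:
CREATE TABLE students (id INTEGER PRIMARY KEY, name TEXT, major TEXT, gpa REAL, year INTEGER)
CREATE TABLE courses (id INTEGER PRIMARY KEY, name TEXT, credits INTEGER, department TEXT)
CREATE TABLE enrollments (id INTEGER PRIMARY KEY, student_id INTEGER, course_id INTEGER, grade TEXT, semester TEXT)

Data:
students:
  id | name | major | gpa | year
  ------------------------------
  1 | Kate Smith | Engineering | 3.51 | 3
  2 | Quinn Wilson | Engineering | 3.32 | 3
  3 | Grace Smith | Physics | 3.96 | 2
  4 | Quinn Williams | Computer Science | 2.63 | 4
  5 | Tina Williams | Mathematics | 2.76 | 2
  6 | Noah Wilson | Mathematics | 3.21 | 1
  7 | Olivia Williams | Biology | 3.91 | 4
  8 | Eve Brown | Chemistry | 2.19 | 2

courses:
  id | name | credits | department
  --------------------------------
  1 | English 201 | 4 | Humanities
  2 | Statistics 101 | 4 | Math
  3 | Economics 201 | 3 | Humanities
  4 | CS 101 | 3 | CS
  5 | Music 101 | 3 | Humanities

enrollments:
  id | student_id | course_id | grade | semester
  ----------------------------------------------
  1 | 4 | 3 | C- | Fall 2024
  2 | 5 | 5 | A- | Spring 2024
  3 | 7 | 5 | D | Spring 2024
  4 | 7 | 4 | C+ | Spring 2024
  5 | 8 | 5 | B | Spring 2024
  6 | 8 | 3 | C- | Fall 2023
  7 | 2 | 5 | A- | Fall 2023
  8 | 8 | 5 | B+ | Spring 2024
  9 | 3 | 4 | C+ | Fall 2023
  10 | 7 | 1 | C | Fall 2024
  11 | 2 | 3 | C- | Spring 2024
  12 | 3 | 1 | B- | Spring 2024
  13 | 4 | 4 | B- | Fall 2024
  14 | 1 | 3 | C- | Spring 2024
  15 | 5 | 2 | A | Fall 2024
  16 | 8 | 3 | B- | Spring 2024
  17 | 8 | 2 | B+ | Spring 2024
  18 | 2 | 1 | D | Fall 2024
SELECT p.name, COUNT(DISTINCT c.student_id) AS distinct_student_count FROM enrollments c JOIN courses p ON c.course_id = p.id GROUP BY p.id, p.name

Execution result:
name | distinct_student_count
English 201 | 3
Statistics 101 | 2
Economics 201 | 4
CS 101 | 3
Music 101 | 4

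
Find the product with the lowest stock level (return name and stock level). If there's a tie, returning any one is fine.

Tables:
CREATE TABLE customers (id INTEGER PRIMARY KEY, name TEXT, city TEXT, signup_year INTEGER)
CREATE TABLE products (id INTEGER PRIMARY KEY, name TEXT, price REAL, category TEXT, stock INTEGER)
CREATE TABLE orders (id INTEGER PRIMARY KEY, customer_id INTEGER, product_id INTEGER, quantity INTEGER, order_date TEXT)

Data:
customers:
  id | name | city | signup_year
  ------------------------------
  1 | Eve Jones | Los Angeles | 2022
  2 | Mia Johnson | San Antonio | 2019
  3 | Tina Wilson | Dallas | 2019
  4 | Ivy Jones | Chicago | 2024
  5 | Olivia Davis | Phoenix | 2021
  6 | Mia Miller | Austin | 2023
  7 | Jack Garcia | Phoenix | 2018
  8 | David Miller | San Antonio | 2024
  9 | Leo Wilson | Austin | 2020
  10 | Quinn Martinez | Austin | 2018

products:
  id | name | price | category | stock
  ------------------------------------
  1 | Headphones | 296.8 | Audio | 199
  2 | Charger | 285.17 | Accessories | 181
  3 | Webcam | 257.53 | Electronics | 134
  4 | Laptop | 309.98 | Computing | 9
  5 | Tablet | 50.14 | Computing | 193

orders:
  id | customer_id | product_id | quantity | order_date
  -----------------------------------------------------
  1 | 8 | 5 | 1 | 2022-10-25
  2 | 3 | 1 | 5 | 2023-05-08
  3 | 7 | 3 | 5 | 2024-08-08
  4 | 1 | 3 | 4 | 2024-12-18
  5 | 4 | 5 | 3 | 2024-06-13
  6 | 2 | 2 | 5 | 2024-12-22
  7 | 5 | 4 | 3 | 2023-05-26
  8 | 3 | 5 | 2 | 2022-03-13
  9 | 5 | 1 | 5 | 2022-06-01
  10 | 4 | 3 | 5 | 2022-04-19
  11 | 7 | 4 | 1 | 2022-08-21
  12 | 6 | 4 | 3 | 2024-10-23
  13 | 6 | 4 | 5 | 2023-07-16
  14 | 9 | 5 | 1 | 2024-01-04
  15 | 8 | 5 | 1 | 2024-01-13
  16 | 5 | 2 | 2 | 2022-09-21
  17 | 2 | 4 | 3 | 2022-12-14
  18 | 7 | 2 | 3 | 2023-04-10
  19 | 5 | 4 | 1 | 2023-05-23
SELECT name, stock FROM products ORDER BY stock ASC LIMIT 1

Execution result:
name | stock
Laptop | 9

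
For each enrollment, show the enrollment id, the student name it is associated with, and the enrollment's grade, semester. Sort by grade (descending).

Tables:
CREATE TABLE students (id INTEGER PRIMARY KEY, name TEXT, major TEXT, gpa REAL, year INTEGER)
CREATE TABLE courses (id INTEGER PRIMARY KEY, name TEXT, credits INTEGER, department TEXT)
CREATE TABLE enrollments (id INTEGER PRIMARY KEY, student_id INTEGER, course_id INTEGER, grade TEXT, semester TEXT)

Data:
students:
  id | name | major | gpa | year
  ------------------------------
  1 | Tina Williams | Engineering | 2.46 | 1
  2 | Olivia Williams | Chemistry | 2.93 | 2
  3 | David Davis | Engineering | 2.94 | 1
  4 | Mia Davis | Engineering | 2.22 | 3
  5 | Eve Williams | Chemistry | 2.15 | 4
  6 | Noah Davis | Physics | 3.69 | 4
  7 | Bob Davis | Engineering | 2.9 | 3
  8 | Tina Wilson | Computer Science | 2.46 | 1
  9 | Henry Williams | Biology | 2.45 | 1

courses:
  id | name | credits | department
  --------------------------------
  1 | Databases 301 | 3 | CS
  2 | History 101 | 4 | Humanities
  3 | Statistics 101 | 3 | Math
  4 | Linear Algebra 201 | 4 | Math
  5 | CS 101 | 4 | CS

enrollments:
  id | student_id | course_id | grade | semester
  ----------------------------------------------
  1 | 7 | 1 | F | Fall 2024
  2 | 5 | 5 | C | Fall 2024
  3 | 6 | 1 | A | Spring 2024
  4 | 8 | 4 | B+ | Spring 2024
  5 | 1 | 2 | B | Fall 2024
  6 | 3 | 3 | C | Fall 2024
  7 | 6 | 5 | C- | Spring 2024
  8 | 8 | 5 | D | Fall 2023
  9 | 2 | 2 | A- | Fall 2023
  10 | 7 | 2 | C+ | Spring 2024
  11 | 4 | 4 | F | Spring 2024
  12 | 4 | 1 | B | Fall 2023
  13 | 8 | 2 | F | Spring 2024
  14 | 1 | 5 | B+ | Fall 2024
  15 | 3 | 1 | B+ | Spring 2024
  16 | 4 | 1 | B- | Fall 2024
SELECT c.id, p.name AS student, c.grade, c.semester FROM enrollments c JOIN students p ON c.student_id = p.id ORDER BY c.grade DESC

Execution result:
id | student | grade | semester
1 | Bob Davis | F | Fall 2024
11 | Mia Davis | F | Spring 2024
13 | Tina Wilson | F | Spring 2024
8 | Tina Wilson | D | Fall 2023
7 | Noah Davis | C- | Spring 2024
10 | Bob Davis | C+ | Spring 2024
2 | Eve Williams | C | Fall 2024
6 | David Davis | C | Fall 2024
16 | Mia Davis | B- | Fall 2024
4 | Tina Wilson | B+ | Spring 2024
14 | Tina Williams | B+ | Fall 2024
15 | David Davis | B+ | Spring 2024
5 | Tina Williams | B | Fall 2024
12 | Mia Davis | B | Fall 2023
9 | Olivia Williams | A- | Fall 2023
3 | Noah Davis | A | Spring 2024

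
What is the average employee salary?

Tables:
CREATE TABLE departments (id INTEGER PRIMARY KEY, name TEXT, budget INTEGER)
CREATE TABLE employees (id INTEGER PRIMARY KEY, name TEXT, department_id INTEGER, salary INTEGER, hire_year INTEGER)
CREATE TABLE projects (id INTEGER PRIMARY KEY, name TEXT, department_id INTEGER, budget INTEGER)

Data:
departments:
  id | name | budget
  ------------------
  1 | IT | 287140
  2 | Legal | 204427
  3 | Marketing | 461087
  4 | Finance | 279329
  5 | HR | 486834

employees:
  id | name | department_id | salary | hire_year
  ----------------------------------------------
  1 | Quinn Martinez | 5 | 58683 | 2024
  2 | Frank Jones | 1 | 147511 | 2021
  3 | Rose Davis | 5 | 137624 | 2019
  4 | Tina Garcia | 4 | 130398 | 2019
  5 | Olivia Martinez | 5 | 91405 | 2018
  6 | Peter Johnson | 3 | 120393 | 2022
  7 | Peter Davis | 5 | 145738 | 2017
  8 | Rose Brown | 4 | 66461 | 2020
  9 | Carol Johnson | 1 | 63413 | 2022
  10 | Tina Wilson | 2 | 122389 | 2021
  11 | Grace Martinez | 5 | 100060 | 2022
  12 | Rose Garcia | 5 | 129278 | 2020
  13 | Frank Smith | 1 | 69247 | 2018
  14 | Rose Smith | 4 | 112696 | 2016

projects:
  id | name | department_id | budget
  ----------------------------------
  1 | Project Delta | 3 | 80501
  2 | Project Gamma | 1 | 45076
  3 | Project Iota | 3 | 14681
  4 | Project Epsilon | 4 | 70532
SELECT AVG(salary) FROM employees

Execution result:
106806.86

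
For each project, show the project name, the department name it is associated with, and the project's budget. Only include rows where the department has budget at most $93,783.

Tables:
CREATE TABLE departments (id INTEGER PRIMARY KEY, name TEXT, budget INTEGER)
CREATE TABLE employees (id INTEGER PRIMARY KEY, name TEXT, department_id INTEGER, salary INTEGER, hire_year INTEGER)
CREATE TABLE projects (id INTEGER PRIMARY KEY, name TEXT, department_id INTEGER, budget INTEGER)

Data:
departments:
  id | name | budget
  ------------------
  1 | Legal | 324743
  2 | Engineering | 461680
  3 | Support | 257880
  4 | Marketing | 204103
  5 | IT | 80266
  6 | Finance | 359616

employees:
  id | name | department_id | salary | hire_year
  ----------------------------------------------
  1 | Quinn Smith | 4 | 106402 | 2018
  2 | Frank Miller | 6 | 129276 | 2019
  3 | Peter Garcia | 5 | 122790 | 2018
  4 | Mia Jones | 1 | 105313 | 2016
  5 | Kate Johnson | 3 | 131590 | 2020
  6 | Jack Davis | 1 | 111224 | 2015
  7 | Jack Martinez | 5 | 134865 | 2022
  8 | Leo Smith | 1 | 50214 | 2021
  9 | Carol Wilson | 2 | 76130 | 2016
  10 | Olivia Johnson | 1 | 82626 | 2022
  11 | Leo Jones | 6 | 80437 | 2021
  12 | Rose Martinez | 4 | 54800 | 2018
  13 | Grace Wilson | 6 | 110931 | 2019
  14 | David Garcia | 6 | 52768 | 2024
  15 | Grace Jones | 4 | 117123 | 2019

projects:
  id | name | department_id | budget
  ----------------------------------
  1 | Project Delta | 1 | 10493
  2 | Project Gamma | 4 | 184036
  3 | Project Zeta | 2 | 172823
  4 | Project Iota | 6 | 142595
SELECT c.name, p.name AS department, c.budget FROM projects c JOIN departments p ON c.department_id = p.id WHERE p.budget <= 93783

Execution result:
(no rows)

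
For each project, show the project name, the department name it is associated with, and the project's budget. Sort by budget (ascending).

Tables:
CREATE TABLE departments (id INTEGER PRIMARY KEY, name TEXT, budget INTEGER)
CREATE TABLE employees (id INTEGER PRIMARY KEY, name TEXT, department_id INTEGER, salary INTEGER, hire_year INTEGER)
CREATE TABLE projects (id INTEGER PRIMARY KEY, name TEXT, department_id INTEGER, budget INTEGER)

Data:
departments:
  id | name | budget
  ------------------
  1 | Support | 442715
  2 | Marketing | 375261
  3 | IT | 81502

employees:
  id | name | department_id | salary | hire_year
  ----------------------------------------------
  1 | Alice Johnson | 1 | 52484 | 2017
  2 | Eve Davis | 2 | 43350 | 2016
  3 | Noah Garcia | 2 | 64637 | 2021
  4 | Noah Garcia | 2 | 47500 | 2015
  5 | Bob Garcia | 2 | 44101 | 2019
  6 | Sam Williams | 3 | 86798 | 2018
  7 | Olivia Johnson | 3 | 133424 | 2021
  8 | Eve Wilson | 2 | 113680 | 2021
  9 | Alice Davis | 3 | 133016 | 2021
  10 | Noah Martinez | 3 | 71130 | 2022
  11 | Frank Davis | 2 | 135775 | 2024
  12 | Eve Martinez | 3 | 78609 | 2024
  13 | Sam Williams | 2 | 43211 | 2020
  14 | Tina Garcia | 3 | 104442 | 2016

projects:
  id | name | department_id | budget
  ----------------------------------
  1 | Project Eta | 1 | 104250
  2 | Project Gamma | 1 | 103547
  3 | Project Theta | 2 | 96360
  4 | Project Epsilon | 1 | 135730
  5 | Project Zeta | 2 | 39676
SELECT c.name, p.name AS department, c.budget FROM projects c JOIN departments p ON c.department_id = p.id ORDER BY c.budget ASC

Execution result:
name | department | budget
Project Zeta | Marketing | 39676
Project Theta | Marketing | 96360
Project Gamma | Support | 103547
Project Eta | Support | 104250
Project Epsilon | Support | 135730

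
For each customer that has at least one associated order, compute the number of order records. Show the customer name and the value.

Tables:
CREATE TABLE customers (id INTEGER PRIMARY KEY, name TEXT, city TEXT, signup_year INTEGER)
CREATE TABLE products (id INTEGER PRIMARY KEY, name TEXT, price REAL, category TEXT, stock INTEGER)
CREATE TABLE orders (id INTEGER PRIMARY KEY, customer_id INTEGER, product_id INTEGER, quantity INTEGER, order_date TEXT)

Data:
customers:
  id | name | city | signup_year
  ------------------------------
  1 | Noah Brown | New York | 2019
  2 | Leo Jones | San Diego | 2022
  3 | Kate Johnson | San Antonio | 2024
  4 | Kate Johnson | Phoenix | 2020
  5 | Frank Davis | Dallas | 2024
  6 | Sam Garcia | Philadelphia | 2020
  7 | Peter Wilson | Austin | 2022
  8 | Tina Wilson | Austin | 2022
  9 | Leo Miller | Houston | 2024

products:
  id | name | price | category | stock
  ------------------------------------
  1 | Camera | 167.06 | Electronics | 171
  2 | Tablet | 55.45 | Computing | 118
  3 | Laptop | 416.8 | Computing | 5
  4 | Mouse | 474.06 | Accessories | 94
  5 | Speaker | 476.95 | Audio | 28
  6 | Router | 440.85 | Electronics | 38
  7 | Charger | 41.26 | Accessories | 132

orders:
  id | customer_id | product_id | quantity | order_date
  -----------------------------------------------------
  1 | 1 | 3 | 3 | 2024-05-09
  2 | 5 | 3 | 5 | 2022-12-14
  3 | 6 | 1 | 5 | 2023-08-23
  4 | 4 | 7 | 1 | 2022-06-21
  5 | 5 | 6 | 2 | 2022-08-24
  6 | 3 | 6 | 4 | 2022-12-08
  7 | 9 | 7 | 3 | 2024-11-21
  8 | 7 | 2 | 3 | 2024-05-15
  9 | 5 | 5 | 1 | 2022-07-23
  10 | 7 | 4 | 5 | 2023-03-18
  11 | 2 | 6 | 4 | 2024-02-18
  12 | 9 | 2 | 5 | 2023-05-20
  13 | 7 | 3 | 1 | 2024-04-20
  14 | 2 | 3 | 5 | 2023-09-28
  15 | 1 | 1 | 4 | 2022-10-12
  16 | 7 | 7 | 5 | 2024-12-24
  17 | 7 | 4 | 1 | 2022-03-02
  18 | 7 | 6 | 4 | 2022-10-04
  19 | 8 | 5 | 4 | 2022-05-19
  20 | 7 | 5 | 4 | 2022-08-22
SELECT p.name, COUNT(*) AS n FROM orders c JOIN customers p ON c.customer_id = p.id GROUP BY p.id, p.name

Execution result:
name | n
Noah Brown | 2
Leo Jones | 2
Kate Johnson | 1
Kate Johnson | 1
Frank Davis | 3
Sam Garcia | 1
Peter Wilson | 7
Tina Wilson | 1
Leo Miller | 2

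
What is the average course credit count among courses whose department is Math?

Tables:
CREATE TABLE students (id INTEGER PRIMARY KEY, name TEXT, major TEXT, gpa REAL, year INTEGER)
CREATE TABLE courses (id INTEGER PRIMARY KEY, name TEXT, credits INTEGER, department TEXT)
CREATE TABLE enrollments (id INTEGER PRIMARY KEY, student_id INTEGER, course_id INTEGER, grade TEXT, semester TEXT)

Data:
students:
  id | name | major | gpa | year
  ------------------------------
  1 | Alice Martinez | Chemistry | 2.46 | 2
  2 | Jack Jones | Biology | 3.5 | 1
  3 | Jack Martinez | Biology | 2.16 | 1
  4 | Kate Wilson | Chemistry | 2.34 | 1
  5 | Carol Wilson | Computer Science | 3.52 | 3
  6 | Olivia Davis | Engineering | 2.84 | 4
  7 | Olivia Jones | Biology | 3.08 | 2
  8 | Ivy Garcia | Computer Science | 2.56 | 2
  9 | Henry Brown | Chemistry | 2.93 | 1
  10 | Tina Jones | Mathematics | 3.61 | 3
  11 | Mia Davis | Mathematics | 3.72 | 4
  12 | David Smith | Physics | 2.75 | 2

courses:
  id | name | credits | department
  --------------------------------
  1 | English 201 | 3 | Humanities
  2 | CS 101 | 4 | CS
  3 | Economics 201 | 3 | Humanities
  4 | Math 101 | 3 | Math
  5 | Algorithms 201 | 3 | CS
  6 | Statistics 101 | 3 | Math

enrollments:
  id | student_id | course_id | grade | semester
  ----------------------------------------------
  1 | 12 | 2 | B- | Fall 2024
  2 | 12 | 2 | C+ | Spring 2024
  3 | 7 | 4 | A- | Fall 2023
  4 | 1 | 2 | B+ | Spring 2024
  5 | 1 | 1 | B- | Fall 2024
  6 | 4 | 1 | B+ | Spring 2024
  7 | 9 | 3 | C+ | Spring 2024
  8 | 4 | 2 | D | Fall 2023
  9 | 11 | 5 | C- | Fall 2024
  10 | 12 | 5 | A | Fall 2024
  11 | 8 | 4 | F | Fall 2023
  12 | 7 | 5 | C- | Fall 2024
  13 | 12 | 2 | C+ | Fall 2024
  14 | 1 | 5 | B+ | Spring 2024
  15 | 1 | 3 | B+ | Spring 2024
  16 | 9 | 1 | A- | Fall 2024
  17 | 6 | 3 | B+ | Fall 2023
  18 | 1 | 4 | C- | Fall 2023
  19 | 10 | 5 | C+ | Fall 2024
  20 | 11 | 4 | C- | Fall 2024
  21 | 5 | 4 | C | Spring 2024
SELECT AVG(credits) FROM courses WHERE department = 'Math'

Execution result:
3.00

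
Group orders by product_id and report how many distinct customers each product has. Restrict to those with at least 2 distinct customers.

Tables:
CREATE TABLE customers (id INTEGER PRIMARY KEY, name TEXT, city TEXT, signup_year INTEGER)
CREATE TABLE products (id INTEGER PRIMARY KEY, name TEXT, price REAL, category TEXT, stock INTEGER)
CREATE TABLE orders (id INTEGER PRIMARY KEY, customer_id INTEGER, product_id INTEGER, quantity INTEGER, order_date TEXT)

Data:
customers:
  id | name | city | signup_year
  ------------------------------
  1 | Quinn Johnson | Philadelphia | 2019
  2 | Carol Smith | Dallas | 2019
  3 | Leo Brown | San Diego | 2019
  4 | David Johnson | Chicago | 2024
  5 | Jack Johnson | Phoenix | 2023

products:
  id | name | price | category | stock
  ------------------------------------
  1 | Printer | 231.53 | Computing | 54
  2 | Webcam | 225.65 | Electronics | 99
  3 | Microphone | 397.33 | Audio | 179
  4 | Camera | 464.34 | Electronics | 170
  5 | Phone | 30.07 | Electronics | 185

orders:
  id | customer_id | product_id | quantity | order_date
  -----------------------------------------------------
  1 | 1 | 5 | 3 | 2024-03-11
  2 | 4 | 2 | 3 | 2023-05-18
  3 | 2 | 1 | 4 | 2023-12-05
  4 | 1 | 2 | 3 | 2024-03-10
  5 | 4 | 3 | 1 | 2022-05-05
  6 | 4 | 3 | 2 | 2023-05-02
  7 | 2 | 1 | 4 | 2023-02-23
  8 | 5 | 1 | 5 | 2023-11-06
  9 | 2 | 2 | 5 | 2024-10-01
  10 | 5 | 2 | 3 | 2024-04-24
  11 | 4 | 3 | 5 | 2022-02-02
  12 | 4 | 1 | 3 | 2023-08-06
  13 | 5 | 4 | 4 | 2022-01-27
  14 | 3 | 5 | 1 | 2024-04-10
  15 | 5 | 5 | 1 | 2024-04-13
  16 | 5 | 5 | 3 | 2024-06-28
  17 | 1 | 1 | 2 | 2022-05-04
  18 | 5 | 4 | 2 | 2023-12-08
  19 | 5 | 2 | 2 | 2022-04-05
SELECT product_id, COUNT(DISTINCT customer_id) AS distinct_customer_count FROM orders GROUP BY product_id HAVING COUNT(DISTINCT customer_id) >= 2

Execution result:
product_id | distinct_customer_count
1 | 4
2 | 4
5 | 3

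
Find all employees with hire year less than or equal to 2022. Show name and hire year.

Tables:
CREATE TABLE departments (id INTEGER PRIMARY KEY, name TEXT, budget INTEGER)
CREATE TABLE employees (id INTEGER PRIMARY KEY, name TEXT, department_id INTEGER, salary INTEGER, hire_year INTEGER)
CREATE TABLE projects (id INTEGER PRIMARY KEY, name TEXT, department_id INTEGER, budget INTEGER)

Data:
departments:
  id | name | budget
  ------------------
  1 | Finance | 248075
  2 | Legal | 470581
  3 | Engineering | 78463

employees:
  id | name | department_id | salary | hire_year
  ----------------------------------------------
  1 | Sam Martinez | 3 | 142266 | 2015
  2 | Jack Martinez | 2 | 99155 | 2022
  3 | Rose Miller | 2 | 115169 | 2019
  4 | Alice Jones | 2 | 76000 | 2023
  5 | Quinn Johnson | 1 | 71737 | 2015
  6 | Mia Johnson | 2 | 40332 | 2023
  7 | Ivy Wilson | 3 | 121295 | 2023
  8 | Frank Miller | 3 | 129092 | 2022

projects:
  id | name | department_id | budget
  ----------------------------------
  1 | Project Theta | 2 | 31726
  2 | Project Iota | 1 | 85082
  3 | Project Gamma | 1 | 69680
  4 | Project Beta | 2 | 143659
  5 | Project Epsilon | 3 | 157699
SELECT name, hire_year FROM employees WHERE hire_year <= 2022

Execution result:
name | hire_year
Sam Martinez | 2015
Jack Martinez | 2022
Rose Miller | 2019
Quinn Johnson | 2015
Frank Miller | 2022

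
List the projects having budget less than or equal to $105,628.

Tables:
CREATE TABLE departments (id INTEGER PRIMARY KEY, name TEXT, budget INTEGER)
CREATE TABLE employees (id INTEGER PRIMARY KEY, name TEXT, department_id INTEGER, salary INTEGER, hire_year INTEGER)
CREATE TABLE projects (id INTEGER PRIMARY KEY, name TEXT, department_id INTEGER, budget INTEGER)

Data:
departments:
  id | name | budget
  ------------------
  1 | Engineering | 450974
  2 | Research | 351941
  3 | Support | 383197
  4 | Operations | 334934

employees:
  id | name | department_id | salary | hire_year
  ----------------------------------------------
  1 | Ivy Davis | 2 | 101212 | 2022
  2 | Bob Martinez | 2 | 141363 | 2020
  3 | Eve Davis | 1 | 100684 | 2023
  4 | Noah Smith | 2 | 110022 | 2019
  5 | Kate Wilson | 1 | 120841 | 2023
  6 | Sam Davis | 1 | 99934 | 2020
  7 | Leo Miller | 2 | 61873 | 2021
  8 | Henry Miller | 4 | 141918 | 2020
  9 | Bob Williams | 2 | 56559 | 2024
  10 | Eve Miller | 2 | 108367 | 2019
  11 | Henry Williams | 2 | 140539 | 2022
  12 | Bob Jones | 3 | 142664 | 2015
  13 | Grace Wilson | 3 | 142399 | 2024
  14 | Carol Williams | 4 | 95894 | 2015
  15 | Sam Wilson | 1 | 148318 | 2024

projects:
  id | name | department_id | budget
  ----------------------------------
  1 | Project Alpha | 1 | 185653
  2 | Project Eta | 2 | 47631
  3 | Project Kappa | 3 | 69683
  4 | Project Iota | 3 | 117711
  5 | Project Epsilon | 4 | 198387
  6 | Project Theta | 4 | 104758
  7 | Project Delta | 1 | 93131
SELECT name, budget FROM projects WHERE budget <= 105628

Execution result:
name | budget
Project Eta | 47631
Project Kappa | 69683
Project Theta | 104758
Project Delta | 93131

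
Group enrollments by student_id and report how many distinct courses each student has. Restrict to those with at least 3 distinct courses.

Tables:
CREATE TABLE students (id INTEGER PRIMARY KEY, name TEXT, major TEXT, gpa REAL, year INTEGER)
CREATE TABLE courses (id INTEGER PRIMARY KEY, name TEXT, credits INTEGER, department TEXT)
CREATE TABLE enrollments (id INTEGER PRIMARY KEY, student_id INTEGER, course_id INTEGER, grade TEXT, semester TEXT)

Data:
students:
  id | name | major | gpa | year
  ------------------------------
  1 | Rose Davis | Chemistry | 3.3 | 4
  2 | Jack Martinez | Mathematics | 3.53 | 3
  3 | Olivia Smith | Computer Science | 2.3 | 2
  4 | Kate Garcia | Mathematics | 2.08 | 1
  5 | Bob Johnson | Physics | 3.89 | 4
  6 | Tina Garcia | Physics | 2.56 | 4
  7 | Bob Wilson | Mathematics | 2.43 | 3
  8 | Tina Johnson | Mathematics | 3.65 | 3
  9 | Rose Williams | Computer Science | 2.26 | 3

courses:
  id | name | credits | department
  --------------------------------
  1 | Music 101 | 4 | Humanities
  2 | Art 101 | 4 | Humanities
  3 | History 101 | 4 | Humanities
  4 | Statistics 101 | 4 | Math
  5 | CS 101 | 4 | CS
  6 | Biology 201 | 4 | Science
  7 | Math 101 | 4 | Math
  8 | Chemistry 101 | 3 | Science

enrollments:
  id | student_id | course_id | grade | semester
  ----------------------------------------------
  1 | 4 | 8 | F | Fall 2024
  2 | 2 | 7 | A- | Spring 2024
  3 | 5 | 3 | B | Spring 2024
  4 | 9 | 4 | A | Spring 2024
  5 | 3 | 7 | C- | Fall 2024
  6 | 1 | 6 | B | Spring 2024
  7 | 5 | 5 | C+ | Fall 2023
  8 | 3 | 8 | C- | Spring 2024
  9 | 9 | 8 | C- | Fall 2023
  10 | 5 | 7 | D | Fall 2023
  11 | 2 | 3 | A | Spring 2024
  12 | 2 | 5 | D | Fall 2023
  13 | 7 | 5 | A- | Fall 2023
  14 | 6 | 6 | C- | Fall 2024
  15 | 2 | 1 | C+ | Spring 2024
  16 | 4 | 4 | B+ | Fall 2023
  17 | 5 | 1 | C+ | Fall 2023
SELECT student_id, COUNT(DISTINCT course_id) AS distinct_course_count FROM enrollments GROUP BY student_id HAVING COUNT(DISTINCT course_id) >= 3

Execution result:
student_id | distinct_course_count
2 | 4
5 | 4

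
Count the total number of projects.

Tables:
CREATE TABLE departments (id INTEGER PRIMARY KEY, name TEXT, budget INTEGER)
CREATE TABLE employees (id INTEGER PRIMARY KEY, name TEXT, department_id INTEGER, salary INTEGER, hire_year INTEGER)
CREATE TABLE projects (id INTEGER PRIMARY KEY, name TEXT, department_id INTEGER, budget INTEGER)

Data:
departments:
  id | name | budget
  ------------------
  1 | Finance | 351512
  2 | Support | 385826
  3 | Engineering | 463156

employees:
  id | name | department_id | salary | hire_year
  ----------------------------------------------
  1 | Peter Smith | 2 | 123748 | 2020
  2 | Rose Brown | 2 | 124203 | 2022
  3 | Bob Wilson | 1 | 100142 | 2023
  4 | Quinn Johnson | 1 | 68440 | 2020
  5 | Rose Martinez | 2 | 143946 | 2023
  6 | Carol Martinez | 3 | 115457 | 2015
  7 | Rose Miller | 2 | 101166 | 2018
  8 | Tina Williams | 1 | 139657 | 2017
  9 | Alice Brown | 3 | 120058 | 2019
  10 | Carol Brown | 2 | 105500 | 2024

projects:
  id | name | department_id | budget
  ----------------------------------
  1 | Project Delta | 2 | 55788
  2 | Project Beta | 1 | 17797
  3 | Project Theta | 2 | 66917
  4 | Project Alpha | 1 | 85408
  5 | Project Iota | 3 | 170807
SELECT COUNT(*) FROM projects

Execution result:
5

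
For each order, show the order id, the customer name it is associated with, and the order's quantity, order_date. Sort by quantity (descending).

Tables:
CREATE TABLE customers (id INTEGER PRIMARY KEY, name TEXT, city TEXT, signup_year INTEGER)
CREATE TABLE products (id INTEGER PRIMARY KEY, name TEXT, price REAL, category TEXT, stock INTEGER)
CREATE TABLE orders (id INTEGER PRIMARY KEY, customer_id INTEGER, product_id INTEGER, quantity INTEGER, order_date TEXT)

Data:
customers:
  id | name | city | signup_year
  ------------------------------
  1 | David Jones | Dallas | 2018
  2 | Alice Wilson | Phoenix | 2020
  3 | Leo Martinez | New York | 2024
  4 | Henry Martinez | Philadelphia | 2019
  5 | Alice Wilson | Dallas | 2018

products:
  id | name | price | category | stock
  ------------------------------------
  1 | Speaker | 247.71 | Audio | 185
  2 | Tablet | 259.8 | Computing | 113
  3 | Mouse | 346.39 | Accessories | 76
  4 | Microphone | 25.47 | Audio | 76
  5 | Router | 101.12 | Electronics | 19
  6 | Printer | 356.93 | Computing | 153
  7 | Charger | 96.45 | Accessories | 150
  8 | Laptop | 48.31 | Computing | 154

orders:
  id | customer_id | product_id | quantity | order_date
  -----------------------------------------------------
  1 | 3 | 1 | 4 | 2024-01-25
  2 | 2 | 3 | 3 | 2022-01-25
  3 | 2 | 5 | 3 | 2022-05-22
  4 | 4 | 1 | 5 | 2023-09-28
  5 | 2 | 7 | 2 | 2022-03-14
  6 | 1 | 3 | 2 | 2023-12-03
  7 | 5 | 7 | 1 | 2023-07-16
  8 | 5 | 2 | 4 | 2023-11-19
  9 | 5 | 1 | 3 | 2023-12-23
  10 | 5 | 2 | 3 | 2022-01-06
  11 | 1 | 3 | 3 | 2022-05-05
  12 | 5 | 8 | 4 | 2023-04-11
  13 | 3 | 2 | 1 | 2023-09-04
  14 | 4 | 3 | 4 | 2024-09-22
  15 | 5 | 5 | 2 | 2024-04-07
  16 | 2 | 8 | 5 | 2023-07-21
SELECT c.id, p.name AS customer, c.quantity, c.order_date FROM orders c JOIN customers p ON c.customer_id = p.id ORDER BY c.quantity DESC

Execution result:
id | customer | quantity | order_date
4 | Henry Martinez | 5 | 2023-09-28
16 | Alice Wilson | 5 | 2023-07-21
1 | Leo Martinez | 4 | 2024-01-25
8 | Alice Wilson | 4 | 2023-11-19
12 | Alice Wilson | 4 | 2023-04-11
14 | Henry Martinez | 4 | 2024-09-22
2 | Alice Wilson | 3 | 2022-01-25
3 | Alice Wilson | 3 | 2022-05-22
9 | Alice Wilson | 3 | 2023-12-23
10 | Alice Wilson | 3 | 2022-01-06
11 | David Jones | 3 | 2022-05-05
5 | Alice Wilson | 2 | 2022-03-14
6 | David Jones | 2 | 2023-12-03
15 | Alice Wilson | 2 | 2024-04-07
7 | Alice Wilson | 1 | 2023-07-16
13 | Leo Martinez | 1 | 2023-09-04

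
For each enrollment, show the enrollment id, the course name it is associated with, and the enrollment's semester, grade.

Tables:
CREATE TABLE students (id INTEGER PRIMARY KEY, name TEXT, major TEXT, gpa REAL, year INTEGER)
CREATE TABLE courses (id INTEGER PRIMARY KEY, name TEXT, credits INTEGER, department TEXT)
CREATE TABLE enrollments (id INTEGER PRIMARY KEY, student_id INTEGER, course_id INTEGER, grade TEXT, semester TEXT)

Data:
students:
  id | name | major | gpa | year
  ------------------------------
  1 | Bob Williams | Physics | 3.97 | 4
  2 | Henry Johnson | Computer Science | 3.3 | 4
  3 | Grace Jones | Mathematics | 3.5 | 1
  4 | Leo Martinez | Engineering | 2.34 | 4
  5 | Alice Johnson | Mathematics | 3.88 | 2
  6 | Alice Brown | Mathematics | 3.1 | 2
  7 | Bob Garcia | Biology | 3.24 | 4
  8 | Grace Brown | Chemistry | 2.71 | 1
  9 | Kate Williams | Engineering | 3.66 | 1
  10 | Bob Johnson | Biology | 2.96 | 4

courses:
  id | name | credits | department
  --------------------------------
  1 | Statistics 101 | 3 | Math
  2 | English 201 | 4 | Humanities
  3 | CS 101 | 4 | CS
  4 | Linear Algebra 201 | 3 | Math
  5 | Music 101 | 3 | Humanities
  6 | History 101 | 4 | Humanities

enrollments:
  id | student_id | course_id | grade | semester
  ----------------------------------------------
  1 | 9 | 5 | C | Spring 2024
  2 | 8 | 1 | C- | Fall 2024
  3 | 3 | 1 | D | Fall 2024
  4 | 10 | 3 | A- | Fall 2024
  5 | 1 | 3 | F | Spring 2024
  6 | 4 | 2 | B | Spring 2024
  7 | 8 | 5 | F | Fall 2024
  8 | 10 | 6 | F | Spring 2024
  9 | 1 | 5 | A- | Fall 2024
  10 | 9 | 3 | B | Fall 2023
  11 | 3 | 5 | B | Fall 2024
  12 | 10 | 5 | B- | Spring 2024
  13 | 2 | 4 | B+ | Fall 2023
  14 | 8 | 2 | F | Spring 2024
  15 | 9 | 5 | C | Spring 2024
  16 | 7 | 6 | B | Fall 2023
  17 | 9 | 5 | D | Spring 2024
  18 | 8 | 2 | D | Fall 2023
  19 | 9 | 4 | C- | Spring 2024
SELECT c.id, p.name AS course, c.semester, c.grade FROM enrollments c JOIN courses p ON c.course_id = p.id

Execution result:
id | course | semester | grade
1 | Music 101 | Spring 2024 | C
2 | Statistics 101 | Fall 2024 | C-
3 | Statistics 101 | Fall 2024 | D
4 | CS 101 | Fall 2024 | A-
5 | CS 101 | Spring 2024 | F
6 | English 201 | Spring 2024 | B
7 | Music 101 | Fall 2024 | F
8 | History 101 | Spring 2024 | F
9 | Music 101 | Fall 2024 | A-
10 | CS 101 | Fall 2023 | B
11 | Music 101 | Fall 2024 | B
12 | Music 101 | Spring 2024 | B-
13 | Linear Algebra 201 | Fall 2023 | B+
14 | English 201 | Spring 2024 | F
15 | Music 101 | Spring 2024 | C
16 | History 101 | Fall 2023 | B
17 | Music 101 | Spring 2024 | D
18 | English 201 | Fall 2023 | D
19 | Linear Algebra 201 | Spring 2024 | C-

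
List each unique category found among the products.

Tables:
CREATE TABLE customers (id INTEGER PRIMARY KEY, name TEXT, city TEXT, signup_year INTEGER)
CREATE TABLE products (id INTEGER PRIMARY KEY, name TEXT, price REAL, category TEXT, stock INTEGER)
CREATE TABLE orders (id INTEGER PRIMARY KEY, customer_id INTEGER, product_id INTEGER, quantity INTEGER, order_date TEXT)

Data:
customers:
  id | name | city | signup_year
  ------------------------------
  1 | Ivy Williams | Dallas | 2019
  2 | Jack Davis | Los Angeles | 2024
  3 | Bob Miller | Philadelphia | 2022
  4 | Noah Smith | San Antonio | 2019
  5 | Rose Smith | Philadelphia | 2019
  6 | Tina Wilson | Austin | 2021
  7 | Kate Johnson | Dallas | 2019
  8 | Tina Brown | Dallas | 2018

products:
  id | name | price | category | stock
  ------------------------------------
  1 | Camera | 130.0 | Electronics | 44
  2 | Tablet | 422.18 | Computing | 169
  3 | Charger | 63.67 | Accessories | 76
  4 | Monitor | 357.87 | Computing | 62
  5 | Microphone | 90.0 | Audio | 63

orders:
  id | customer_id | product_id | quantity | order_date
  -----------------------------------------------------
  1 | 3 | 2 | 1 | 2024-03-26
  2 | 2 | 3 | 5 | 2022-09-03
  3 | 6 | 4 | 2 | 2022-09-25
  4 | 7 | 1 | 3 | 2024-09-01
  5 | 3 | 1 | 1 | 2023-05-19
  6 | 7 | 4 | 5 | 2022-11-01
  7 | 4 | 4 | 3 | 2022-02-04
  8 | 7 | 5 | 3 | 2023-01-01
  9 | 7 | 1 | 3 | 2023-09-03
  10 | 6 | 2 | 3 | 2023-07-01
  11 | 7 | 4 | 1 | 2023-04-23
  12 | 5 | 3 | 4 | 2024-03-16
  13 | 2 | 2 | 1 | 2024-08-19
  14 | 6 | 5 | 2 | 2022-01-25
SELECT DISTINCT category FROM products

Execution result:
category
Electronics
Computing
Accessories
Audio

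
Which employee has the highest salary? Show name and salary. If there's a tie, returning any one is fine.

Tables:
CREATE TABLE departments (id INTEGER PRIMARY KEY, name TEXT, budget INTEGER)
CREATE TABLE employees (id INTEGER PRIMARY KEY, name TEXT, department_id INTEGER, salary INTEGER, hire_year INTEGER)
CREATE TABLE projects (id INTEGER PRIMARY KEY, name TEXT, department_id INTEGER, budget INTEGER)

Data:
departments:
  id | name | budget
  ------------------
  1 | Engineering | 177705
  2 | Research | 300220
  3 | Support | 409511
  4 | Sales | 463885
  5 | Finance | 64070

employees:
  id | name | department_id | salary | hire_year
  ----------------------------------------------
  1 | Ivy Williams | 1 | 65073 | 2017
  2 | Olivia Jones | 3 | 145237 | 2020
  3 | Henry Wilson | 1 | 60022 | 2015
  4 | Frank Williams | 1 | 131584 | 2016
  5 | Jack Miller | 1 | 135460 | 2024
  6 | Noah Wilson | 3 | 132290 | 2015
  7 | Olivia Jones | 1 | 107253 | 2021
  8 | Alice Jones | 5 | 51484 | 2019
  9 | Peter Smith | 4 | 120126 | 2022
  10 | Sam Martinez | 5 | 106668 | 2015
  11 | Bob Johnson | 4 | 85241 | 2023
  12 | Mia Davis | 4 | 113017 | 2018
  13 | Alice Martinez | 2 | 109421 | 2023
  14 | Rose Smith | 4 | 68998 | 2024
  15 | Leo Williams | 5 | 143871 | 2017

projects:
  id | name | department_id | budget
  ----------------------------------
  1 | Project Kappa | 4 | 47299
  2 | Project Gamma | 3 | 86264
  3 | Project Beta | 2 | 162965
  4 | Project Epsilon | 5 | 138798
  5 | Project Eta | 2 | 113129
SELECT name, salary FROM employees ORDER BY salary DESC LIMIT 1

Execution result:
name | salary
Olivia Jones | 145237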